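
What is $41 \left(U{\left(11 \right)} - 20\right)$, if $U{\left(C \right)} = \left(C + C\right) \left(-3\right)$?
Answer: $-3526$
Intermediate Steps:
$U{\left(C \right)} = - 6 C$ ($U{\left(C \right)} = 2 C \left(-3\right) = - 6 C$)
$41 \left(U{\left(11 \right)} - 20\right) = 41 \left(\left(-6\right) 11 - 20\right) = 41 \left(-66 - 20\right) = 41 \left(-86\right) = -3526$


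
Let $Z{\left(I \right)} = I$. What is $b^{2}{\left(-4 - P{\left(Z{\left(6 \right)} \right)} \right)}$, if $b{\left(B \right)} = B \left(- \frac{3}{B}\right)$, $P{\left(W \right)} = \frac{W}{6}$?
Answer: $9$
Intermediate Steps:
$P{\left(W \right)} = \frac{W}{6}$ ($P{\left(W \right)} = W \frac{1}{6} = \frac{W}{6}$)
$b{\left(B \right)} = -3$
$b^{2}{\left(-4 - P{\left(Z{\left(6 \right)} \right)} \right)} = \left(-3\right)^{2} = 9$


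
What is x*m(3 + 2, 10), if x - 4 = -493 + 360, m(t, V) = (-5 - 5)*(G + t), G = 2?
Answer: 9030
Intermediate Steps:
m(t, V) = -20 - 10*t (m(t, V) = (-5 - 5)*(2 + t) = -10*(2 + t) = -20 - 10*t)
x = -129 (x = 4 + (-493 + 360) = 4 - 133 = -129)
x*m(3 + 2, 10) = -129*(-20 - 10*(3 + 2)) = -129*(-20 - 10*5) = -129*(-20 - 50) = -129*(-70) = 9030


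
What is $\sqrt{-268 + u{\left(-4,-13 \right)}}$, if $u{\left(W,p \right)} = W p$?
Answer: $6 i \sqrt{6} \approx 14.697 i$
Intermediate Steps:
$\sqrt{-268 + u{\left(-4,-13 \right)}} = \sqrt{-268 - -52} = \sqrt{-268 + 52} = \sqrt{-216} = 6 i \sqrt{6}$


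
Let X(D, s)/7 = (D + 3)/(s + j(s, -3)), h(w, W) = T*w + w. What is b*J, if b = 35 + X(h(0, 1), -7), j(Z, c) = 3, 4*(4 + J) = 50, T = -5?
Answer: 2023/8 ≈ 252.88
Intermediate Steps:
J = 17/2 (J = -4 + (¼)*50 = -4 + 25/2 = 17/2 ≈ 8.5000)
h(w, W) = -4*w (h(w, W) = -5*w + w = -4*w)
X(D, s) = 7*(3 + D)/(3 + s) (X(D, s) = 7*((D + 3)/(s + 3)) = 7*((3 + D)/(3 + s)) = 7*(3 + D)/(3 + s))
b = 119/4 (b = 35 + 7*(3 - 4*0)/(3 - 7) = 35 + 7*(3 + 0)/(-4) = 35 + 7*(-¼)*3 = 35 - 21/4 = 119/4 ≈ 29.750)
b*J = (119/4)*(17/2) = 2023/8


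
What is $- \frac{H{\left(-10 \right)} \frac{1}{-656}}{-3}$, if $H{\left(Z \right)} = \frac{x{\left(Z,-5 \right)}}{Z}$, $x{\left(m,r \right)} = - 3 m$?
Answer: $\frac{1}{656} \approx 0.0015244$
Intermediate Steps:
$H{\left(Z \right)} = -3$ ($H{\left(Z \right)} = \frac{\left(-3\right) Z}{Z} = -3$)
$- \frac{H{\left(-10 \right)} \frac{1}{-656}}{-3} = - \frac{\left(-3\right) \frac{1}{-656}}{-3} = - \frac{\left(-3\right) \left(- \frac{1}{656}\right) \left(-1\right)}{3} = - \frac{3 \left(-1\right)}{656 \cdot 3} = \left(-1\right) \left(- \frac{1}{656}\right) = \frac{1}{656}$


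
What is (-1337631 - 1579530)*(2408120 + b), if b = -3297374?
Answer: 2594097087894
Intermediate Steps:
(-1337631 - 1579530)*(2408120 + b) = (-1337631 - 1579530)*(2408120 - 3297374) = -2917161*(-889254) = 2594097087894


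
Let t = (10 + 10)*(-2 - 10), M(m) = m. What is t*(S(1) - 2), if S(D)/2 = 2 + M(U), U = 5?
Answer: -2880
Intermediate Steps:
S(D) = 14 (S(D) = 2*(2 + 5) = 2*7 = 14)
t = -240 (t = 20*(-12) = -240)
t*(S(1) - 2) = -240*(14 - 2) = -240*12 = -2880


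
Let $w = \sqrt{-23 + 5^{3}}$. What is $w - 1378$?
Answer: $-1378 + \sqrt{102} \approx -1367.9$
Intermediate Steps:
$w = \sqrt{102}$ ($w = \sqrt{-23 + 125} = \sqrt{102} \approx 10.1$)
$w - 1378 = \sqrt{102} - 1378 = -1378 + \sqrt{102}$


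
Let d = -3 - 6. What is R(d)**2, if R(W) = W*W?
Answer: 6561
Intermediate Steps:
d = -9
R(W) = W**2
R(d)**2 = ((-9)**2)**2 = 81**2 = 6561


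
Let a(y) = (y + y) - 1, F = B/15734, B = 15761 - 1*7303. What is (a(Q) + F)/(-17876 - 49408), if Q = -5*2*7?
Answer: 552509/264661614 ≈ 0.0020876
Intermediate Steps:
B = 8458 (B = 15761 - 7303 = 8458)
Q = -70 (Q = -10*7 = -70)
F = 4229/7867 (F = 8458/15734 = 8458*(1/15734) = 4229/7867 ≈ 0.53756)
a(y) = -1 + 2*y (a(y) = 2*y - 1 = -1 + 2*y)
(a(Q) + F)/(-17876 - 49408) = ((-1 + 2*(-70)) + 4229/7867)/(-17876 - 49408) = ((-1 - 140) + 4229/7867)/(-67284) = (-141 + 4229/7867)*(-1/67284) = -1105018/7867*(-1/67284) = 552509/264661614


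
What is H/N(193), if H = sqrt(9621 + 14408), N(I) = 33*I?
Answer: sqrt(24029)/6369 ≈ 0.024339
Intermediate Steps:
H = sqrt(24029) ≈ 155.01
H/N(193) = sqrt(24029)/((33*193)) = sqrt(24029)/6369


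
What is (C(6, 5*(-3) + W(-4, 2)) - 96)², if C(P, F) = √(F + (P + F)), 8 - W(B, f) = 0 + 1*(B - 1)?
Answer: (96 - √2)² ≈ 8946.5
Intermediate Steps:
W(B, f) = 9 - B (W(B, f) = 8 - (0 + 1*(B - 1)) = 8 - (0 + 1*(-1 + B)) = 8 - (0 + (-1 + B)) = 8 - (-1 + B) = 8 + (1 - B) = 9 - B)
C(P, F) = √(P + 2*F) (C(P, F) = √(F + (F + P)) = √(P + 2*F))
(C(6, 5*(-3) + W(-4, 2)) - 96)² = (√(6 + 2*(5*(-3) + (9 - 1*(-4)))) - 96)² = (√(6 + 2*(-15 + (9 + 4))) - 96)² = (√(6 + 2*(-15 + 13)) - 96)² = (√(6 + 2*(-2)) - 96)² = (√(6 - 4) - 96)² = (√2 - 96)² = (-96 + √2)²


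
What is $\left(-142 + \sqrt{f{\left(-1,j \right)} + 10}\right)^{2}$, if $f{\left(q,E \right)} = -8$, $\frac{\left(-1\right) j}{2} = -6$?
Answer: $\left(142 - \sqrt{2}\right)^{2} \approx 19764.0$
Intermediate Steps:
$j = 12$ ($j = \left(-2\right) \left(-6\right) = 12$)
$\left(-142 + \sqrt{f{\left(-1,j \right)} + 10}\right)^{2} = \left(-142 + \sqrt{-8 + 10}\right)^{2} = \left(-142 + \sqrt{2}\right)^{2}$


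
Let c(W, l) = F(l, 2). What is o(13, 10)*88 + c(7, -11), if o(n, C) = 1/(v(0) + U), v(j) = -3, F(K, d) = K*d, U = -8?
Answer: -30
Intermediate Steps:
c(W, l) = 2*l (c(W, l) = l*2 = 2*l)
o(n, C) = -1/11 (o(n, C) = 1/(-3 - 8) = 1/(-11) = -1/11)
o(13, 10)*88 + c(7, -11) = -1/11*88 + 2*(-11) = -8 - 22 = -30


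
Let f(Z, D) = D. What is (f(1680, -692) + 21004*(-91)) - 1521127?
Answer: -3433183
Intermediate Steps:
(f(1680, -692) + 21004*(-91)) - 1521127 = (-692 + 21004*(-91)) - 1521127 = (-692 - 1911364) - 1521127 = -1912056 - 1521127 = -3433183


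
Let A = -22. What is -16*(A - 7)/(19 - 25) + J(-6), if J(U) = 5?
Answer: -217/3 ≈ -72.333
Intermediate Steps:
-16*(A - 7)/(19 - 25) + J(-6) = -16*(-22 - 7)/(19 - 25) + 5 = -(-464)/(-6) + 5 = -(-464)*(-1)/6 + 5 = -16*29/6 + 5 = -232/3 + 5 = -217/3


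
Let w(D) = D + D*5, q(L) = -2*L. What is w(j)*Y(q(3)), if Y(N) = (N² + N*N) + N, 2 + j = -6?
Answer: -3168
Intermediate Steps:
j = -8 (j = -2 - 6 = -8)
w(D) = 6*D (w(D) = D + 5*D = 6*D)
Y(N) = N + 2*N² (Y(N) = (N² + N²) + N = 2*N² + N = N + 2*N²)
w(j)*Y(q(3)) = (6*(-8))*((-2*3)*(1 + 2*(-2*3))) = -(-288)*(1 + 2*(-6)) = -(-288)*(1 - 12) = -(-288)*(-11) = -48*66 = -3168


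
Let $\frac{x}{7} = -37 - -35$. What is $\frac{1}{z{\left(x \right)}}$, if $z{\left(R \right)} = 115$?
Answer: $\frac{1}{115} \approx 0.0086956$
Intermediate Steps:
$x = -14$ ($x = 7 \left(-37 - -35\right) = 7 \left(-37 + 35\right) = 7 \left(-2\right) = -14$)
$\frac{1}{z{\left(x \right)}} = \frac{1}{115}$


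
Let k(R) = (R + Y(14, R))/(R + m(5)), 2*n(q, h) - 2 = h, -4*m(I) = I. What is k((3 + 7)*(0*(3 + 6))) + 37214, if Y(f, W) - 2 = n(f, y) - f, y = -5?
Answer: 186124/5 ≈ 37225.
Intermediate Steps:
m(I) = -I/4
n(q, h) = 1 + h/2
Y(f, W) = ½ - f (Y(f, W) = 2 + ((1 + (½)*(-5)) - f) = 2 + ((1 - 5/2) - f) = 2 + (-3/2 - f) = ½ - f)
k(R) = (-27/2 + R)/(-5/4 + R) (k(R) = (R + (½ - 1*14))/(R - ¼*5) = (R + (½ - 14))/(R - 5/4) = (R - 27/2)/(-5/4 + R) = (-27/2 + R)/(-5/4 + R))
k((3 + 7)*(0*(3 + 6))) + 37214 = 2*(-27 + 2*((3 + 7)*(0*(3 + 6))))/(-5 + 4*((3 + 7)*(0*(3 + 6)))) + 37214 = 2*(-27 + 2*(10*(0*9)))/(-5 + 4*(10*(0*9))) + 37214 = 2*(-27 + 2*(10*0))/(-5 + 4*(10*0)) + 37214 = 2*(-27 + 2*0)/(-5 + 4*0) + 37214 = 2*(-27 + 0)/(-5 + 0) + 37214 = 2*(-27)/(-5) + 37214 = 2*(-⅕)*(-27) + 37214 = 54/5 + 37214 = 186124/5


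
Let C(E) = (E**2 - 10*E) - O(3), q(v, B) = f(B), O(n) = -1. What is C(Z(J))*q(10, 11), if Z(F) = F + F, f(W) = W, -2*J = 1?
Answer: 132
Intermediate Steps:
J = -1/2 (J = -1/2*1 = -1/2 ≈ -0.50000)
Z(F) = 2*F
q(v, B) = B
C(E) = 1 + E**2 - 10*E (C(E) = (E**2 - 10*E) - 1*(-1) = (E**2 - 10*E) + 1 = 1 + E**2 - 10*E)
C(Z(J))*q(10, 11) = (1 + (2*(-1/2))**2 - 20*(-1)/2)*11 = (1 + (-1)**2 - 10*(-1))*11 = (1 + 1 + 10)*11 = 12*11 = 132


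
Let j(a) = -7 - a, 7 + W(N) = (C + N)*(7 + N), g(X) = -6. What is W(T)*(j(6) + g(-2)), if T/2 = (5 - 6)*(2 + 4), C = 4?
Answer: -627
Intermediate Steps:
T = -12 (T = 2*((5 - 6)*(2 + 4)) = 2*(-1*6) = 2*(-6) = -12)
W(N) = -7 + (4 + N)*(7 + N)
W(T)*(j(6) + g(-2)) = (21 + (-12)² + 11*(-12))*((-7 - 1*6) - 6) = (21 + 144 - 132)*((-7 - 6) - 6) = 33*(-13 - 6) = 33*(-19) = -627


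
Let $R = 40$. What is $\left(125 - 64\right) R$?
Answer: $2440$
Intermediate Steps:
$\left(125 - 64\right) R = \left(125 - 64\right) 40 = 61 \cdot 40 = 2440$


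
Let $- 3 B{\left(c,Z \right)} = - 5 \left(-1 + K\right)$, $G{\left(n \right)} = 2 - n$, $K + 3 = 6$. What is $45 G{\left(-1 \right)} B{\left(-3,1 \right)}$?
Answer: $450$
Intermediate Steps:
$K = 3$ ($K = -3 + 6 = 3$)
$B{\left(c,Z \right)} = \frac{10}{3}$ ($B{\left(c,Z \right)} = - \frac{\left(-5\right) \left(-1 + 3\right)}{3} = - \frac{\left(-5\right) 2}{3} = \left(- \frac{1}{3}\right) \left(-10\right) = \frac{10}{3}$)
$45 G{\left(-1 \right)} B{\left(-3,1 \right)} = 45 \left(2 - -1\right) \frac{10}{3} = 45 \left(2 + 1\right) \frac{10}{3} = 45 \cdot 3 \cdot \frac{10}{3} = 135 \cdot \frac{10}{3} = 450$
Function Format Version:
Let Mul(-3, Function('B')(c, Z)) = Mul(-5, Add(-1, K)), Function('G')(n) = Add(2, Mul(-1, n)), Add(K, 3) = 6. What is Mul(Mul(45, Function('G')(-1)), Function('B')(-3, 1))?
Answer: 450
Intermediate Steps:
K = 3 (K = Add(-3, 6) = 3)
Function('B')(c, Z) = Rational(10, 3) (Function('B')(c, Z) = Mul(Rational(-1, 3), Mul(-5, Add(-1, 3))) = Mul(Rational(-1, 3), Mul(-5, 2)) = Mul(Rational(-1, 3), -10) = Rational(10, 3))
Mul(Mul(45, Function('G')(-1)), Function('B')(-3, 1)) = Mul(Mul(45, Add(2, Mul(-1, -1))), Rational(10, 3)) = Mul(Mul(45, Add(2, 1)), Rational(10, 3)) = Mul(Mul(45, 3), Rational(10, 3)) = Mul(135, Rational(10, 3)) = 450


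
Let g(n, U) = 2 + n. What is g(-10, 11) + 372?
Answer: 364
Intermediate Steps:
g(-10, 11) + 372 = (2 - 10) + 372 = -8 + 372 = 364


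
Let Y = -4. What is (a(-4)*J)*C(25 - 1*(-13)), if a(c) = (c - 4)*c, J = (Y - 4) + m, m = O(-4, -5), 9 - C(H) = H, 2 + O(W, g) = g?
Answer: 13920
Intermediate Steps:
O(W, g) = -2 + g
C(H) = 9 - H
m = -7 (m = -2 - 5 = -7)
J = -15 (J = (-4 - 4) - 7 = -8 - 7 = -15)
a(c) = c*(-4 + c) (a(c) = (-4 + c)*c = c*(-4 + c))
(a(-4)*J)*C(25 - 1*(-13)) = (-4*(-4 - 4)*(-15))*(9 - (25 - 1*(-13))) = (-4*(-8)*(-15))*(9 - (25 + 13)) = (32*(-15))*(9 - 1*38) = -480*(9 - 38) = -480*(-29) = 13920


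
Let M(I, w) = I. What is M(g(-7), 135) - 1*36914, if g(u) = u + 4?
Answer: -36917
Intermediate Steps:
g(u) = 4 + u
M(g(-7), 135) - 1*36914 = (4 - 7) - 1*36914 = -3 - 36914 = -36917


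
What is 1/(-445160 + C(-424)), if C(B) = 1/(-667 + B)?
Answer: -1091/485669561 ≈ -2.2464e-6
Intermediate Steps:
1/(-445160 + C(-424)) = 1/(-445160 + 1/(-667 - 424)) = 1/(-445160 + 1/(-1091)) = 1/(-445160 - 1/1091) = 1/(-485669561/1091) = -1091/485669561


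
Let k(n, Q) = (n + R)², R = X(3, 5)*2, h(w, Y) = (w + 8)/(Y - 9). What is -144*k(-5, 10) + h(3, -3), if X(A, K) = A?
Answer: -1739/12 ≈ -144.92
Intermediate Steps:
h(w, Y) = (8 + w)/(-9 + Y)
R = 6 (R = 3*2 = 6)
k(n, Q) = (6 + n)² (k(n, Q) = (n + 6)² = (6 + n)²)
-144*k(-5, 10) + h(3, -3) = -144*(6 - 5)² + (8 + 3)/(-9 - 3) = -144*1² + 11/(-12) = -144*1 - 1/12*11 = -144 - 11/12 = -1739/12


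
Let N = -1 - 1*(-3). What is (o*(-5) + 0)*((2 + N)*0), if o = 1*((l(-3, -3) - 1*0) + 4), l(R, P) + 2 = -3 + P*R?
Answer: 0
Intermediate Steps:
l(R, P) = -5 + P*R (l(R, P) = -2 + (-3 + P*R) = -5 + P*R)
N = 2 (N = -1 + 3 = 2)
o = 8 (o = 1*(((-5 - 3*(-3)) - 1*0) + 4) = 1*(((-5 + 9) + 0) + 4) = 1*((4 + 0) + 4) = 1*(4 + 4) = 1*8 = 8)
(o*(-5) + 0)*((2 + N)*0) = (8*(-5) + 0)*((2 + 2)*0) = (-40 + 0)*(4*0) = -40*0 = 0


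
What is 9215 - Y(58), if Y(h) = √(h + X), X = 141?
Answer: 9215 - √199 ≈ 9200.9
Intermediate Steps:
Y(h) = √(141 + h) (Y(h) = √(h + 141) = √(141 + h))
9215 - Y(58) = 9215 - √(141 + 58) = 9215 - √199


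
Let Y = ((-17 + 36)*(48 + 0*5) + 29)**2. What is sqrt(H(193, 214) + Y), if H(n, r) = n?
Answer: sqrt(885674) ≈ 941.10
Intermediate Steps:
Y = 885481 (Y = (19*(48 + 0) + 29)**2 = (19*48 + 29)**2 = (912 + 29)**2 = 941**2 = 885481)
sqrt(H(193, 214) + Y) = sqrt(193 + 885481) = sqrt(885674)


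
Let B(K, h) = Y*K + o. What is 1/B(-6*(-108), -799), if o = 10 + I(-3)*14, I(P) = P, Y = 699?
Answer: 1/452920 ≈ 2.2079e-6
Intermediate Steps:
o = -32 (o = 10 - 3*14 = 10 - 42 = -32)
B(K, h) = -32 + 699*K (B(K, h) = 699*K - 32 = -32 + 699*K)
1/B(-6*(-108), -799) = 1/(-32 + 699*(-6*(-108))) = 1/(-32 + 699*648) = 1/(-32 + 452952) = 1/452920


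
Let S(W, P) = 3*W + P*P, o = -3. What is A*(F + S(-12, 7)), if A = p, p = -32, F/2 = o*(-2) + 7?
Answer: -1248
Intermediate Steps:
F = 26 (F = 2*(-3*(-2) + 7) = 2*(6 + 7) = 2*13 = 26)
S(W, P) = P² + 3*W (S(W, P) = 3*W + P² = P² + 3*W)
A = -32
A*(F + S(-12, 7)) = -32*(26 + (7² + 3*(-12))) = -32*(26 + (49 - 36)) = -32*(26 + 13) = -32*39 = -1248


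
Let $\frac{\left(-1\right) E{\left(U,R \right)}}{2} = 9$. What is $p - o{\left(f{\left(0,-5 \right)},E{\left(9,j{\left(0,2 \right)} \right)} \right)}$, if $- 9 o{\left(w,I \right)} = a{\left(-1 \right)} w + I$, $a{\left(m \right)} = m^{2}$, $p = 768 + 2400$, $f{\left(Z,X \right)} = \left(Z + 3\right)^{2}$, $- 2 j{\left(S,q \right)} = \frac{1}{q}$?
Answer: $3167$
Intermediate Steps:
$j{\left(S,q \right)} = - \frac{1}{2 q}$
$E{\left(U,R \right)} = -18$ ($E{\left(U,R \right)} = \left(-2\right) 9 = -18$)
$f{\left(Z,X \right)} = \left(3 + Z\right)^{2}$
$p = 3168$
$o{\left(w,I \right)} = - \frac{I}{9} - \frac{w}{9}$ ($o{\left(w,I \right)} = - \frac{\left(-1\right)^{2} w + I}{9} = - \frac{1 w + I}{9} = - \frac{w + I}{9} = - \frac{I + w}{9} = - \frac{I}{9} - \frac{w}{9}$)
$p - o{\left(f{\left(0,-5 \right)},E{\left(9,j{\left(0,2 \right)} \right)} \right)} = 3168 - \left(\left(- \frac{1}{9}\right) \left(-18\right) - \frac{\left(3 + 0\right)^{2}}{9}\right) = 3168 - \left(2 - \frac{3^{2}}{9}\right) = 3168 - \left(2 - 1\right) = 3168 - 1 = 3167$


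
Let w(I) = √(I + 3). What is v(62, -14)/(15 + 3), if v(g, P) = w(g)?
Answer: √65/18 ≈ 0.44790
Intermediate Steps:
w(I) = √(3 + I)
v(g, P) = √(3 + g)
v(62, -14)/(15 + 3) = √(3 + 62)/(15 + 3) = √65/18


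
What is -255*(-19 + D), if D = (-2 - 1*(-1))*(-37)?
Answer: -4590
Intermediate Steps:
D = 37 (D = (-2 + 1)*(-37) = -1*(-37) = 37)
-255*(-19 + D) = -255*(-19 + 37) = -255*18 = -4590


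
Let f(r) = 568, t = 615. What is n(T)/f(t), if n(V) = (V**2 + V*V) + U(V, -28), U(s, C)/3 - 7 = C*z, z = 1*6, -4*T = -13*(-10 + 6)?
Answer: -145/568 ≈ -0.25528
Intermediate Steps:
T = -13 (T = -(-13)*(-10 + 6)/4 = -(-13)*(-4)/4 = -1/4*52 = -13)
z = 6
U(s, C) = 21 + 18*C (U(s, C) = 21 + 3*(C*6) = 21 + 3*(6*C) = 21 + 18*C)
n(V) = -483 + 2*V**2 (n(V) = (V**2 + V*V) + (21 + 18*(-28)) = (V**2 + V**2) + (21 - 504) = 2*V**2 - 483 = -483 + 2*V**2)
n(T)/f(t) = (-483 + 2*(-13)**2)/568 = (-483 + 2*169)*(1/568) = (-483 + 338)*(1/568) = -145*1/568 = -145/568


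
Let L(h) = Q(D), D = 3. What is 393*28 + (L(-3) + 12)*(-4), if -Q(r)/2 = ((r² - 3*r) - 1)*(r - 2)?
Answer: 10948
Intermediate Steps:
Q(r) = -2*(-2 + r)*(-1 + r² - 3*r) (Q(r) = -2*((r² - 3*r) - 1)*(r - 2) = -2*(-1 + r² - 3*r)*(-2 + r) = -2*(-2 + r)*(-1 + r² - 3*r))
L(h) = 2 (L(h) = -4 - 10*3 - 2*3³ + 10*3² = -4 - 30 - 2*27 + 10*9 = -4 - 30 - 54 + 90 = 2)
393*28 + (L(-3) + 12)*(-4) = 393*28 + (2 + 12)*(-4) = 11004 + 14*(-4) = 11004 - 56 = 10948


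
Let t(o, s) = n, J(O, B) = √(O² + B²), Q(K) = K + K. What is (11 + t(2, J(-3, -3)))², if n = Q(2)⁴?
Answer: 71289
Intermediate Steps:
Q(K) = 2*K
J(O, B) = √(B² + O²)
n = 256 (n = (2*2)⁴ = 4⁴ = 256)
t(o, s) = 256
(11 + t(2, J(-3, -3)))² = (11 + 256)² = 267² = 71289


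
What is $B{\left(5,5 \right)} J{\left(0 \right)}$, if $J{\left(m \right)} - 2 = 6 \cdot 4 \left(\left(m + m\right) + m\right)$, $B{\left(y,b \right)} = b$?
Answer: $10$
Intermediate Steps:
$J{\left(m \right)} = 2 + 72 m$ ($J{\left(m \right)} = 2 + 6 \cdot 4 \left(\left(m + m\right) + m\right) = 2 + 24 \left(2 m + m\right) = 2 + 24 \cdot 3 m = 2 + 72 m$)
$B{\left(5,5 \right)} J{\left(0 \right)} = 5 \left(2 + 72 \cdot 0\right) = 5 \left(2 + 0\right) = 5 \cdot 2 = 10$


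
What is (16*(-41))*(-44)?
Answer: 28864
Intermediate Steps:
(16*(-41))*(-44) = -656*(-44) = 28864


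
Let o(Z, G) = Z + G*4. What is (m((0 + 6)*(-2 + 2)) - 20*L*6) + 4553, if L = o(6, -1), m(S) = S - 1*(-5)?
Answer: 4318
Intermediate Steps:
o(Z, G) = Z + 4*G
m(S) = 5 + S (m(S) = S + 5 = 5 + S)
L = 2 (L = 6 + 4*(-1) = 6 - 4 = 2)
(m((0 + 6)*(-2 + 2)) - 20*L*6) + 4553 = ((5 + (0 + 6)*(-2 + 2)) - 20*2*6) + 4553 = ((5 + 6*0) - 240) + 4553 = ((5 + 0) - 20*12) + 4553 = (5 - 240) + 4553 = -235 + 4553 = 4318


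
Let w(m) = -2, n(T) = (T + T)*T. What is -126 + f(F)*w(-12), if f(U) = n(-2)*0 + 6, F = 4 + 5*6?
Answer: -138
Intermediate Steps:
n(T) = 2*T² (n(T) = (2*T)*T = 2*T²)
F = 34 (F = 4 + 30 = 34)
f(U) = 6 (f(U) = (2*(-2)²)*0 + 6 = (2*4)*0 + 6 = 8*0 + 6 = 0 + 6 = 6)
-126 + f(F)*w(-12) = -126 + 6*(-2) = -126 - 12 = -138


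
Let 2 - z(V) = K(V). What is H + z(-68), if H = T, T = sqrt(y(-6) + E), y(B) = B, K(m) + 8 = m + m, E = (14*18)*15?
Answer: 146 + sqrt(3774) ≈ 207.43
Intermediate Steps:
E = 3780 (E = 252*15 = 3780)
K(m) = -8 + 2*m (K(m) = -8 + (m + m) = -8 + 2*m)
z(V) = 10 - 2*V (z(V) = 2 - (-8 + 2*V) = 2 + (8 - 2*V) = 10 - 2*V)
T = sqrt(3774) (T = sqrt(-6 + 3780) = sqrt(3774) ≈ 61.433)
H = sqrt(3774) ≈ 61.433
H + z(-68) = sqrt(3774) + (10 - 2*(-68)) = sqrt(3774) + (10 + 136) = sqrt(3774) + 146 = 146 + sqrt(3774)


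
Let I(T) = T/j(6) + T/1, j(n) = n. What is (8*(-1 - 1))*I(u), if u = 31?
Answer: -1736/3 ≈ -578.67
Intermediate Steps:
I(T) = 7*T/6 (I(T) = T/6 + T/1 = T*(⅙) + T*1 = T/6 + T = 7*T/6)
(8*(-1 - 1))*I(u) = (8*(-1 - 1))*((7/6)*31) = (8*(-2))*(217/6) = -16*217/6 = -1736/3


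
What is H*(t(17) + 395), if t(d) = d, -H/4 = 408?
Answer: -672384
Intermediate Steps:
H = -1632 (H = -4*408 = -1632)
H*(t(17) + 395) = -1632*(17 + 395) = -1632*412 = -672384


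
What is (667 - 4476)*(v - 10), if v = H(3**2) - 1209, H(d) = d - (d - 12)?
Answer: 4597463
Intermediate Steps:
H(d) = 12 (H(d) = d - (-12 + d) = d + (12 - d) = 12)
v = -1197 (v = 12 - 1209 = -1197)
(667 - 4476)*(v - 10) = (667 - 4476)*(-1197 - 10) = -3809*(-1207) = 4597463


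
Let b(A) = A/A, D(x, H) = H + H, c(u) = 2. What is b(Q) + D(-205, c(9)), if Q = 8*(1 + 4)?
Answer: 5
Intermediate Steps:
D(x, H) = 2*H
Q = 40 (Q = 8*5 = 40)
b(A) = 1
b(Q) + D(-205, c(9)) = 1 + 2*2 = 1 + 4 = 5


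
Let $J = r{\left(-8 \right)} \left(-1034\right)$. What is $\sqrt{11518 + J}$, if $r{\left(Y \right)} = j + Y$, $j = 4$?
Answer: $\sqrt{15654} \approx 125.12$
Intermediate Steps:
$r{\left(Y \right)} = 4 + Y$
$J = 4136$ ($J = \left(4 - 8\right) \left(-1034\right) = \left(-4\right) \left(-1034\right) = 4136$)
$\sqrt{11518 + J} = \sqrt{11518 + 4136} = \sqrt{15654}$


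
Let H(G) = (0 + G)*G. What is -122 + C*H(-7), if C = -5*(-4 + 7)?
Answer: -857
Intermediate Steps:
H(G) = G² (H(G) = G*G = G²)
C = -15 (C = -5*3 = -15)
-122 + C*H(-7) = -122 - 15*(-7)² = -122 - 15*49 = -122 - 735 = -857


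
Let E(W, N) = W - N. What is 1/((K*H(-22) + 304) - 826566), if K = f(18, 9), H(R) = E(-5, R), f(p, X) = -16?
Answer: -1/826534 ≈ -1.2099e-6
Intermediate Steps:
H(R) = -5 - R
K = -16
1/((K*H(-22) + 304) - 826566) = 1/((-16*(-5 - 1*(-22)) + 304) - 826566) = 1/((-16*(-5 + 22) + 304) - 826566) = 1/((-16*17 + 304) - 826566) = 1/((-272 + 304) - 826566) = 1/(32 - 826566) = 1/(-826534) = -1/826534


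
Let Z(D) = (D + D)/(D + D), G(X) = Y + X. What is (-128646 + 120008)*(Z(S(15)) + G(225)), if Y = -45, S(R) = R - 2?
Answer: -1563478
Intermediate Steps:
S(R) = -2 + R
G(X) = -45 + X
Z(D) = 1 (Z(D) = (2*D)/((2*D)) = (2*D)*(1/(2*D)) = 1)
(-128646 + 120008)*(Z(S(15)) + G(225)) = (-128646 + 120008)*(1 + (-45 + 225)) = -8638*(1 + 180) = -8638*181 = -1563478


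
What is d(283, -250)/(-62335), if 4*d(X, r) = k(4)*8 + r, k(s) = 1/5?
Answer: 621/623350 ≈ 0.00099623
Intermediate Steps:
k(s) = ⅕
d(X, r) = ⅖ + r/4 (d(X, r) = ((⅕)*8 + r)/4 = (8/5 + r)/4 = ⅖ + r/4)
d(283, -250)/(-62335) = (⅖ + (¼)*(-250))/(-62335) = (⅖ - 125/2)*(-1/62335) = -621/10*(-1/62335) = 621/623350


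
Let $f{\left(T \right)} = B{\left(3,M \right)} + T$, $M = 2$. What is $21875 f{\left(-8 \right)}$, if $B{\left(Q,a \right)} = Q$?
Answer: $-109375$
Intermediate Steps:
$f{\left(T \right)} = 3 + T$
$21875 f{\left(-8 \right)} = 21875 \left(3 - 8\right) = 21875 \left(-5\right) = -109375$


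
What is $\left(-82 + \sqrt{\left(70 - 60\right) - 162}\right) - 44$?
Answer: $-126 + 2 i \sqrt{38} \approx -126.0 + 12.329 i$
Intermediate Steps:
$\left(-82 + \sqrt{\left(70 - 60\right) - 162}\right) - 44 = \left(-82 + \sqrt{10 - 162}\right) - 44 = \left(-82 + \sqrt{-152}\right) - 44 = \left(-82 + 2 i \sqrt{38}\right) - 44 = -126 + 2 i \sqrt{38}$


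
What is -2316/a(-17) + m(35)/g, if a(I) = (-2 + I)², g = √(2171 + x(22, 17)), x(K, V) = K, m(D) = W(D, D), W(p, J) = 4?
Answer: -2316/361 + 4*√2193/2193 ≈ -6.3301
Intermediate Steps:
m(D) = 4
g = √2193 (g = √(2171 + 22) = √2193 ≈ 46.829)
-2316/a(-17) + m(35)/g = -2316/(-2 - 17)² + 4/(√2193) = -2316/((-19)²) + 4*(√2193/2193) = -2316/361 + 4*√2193/2193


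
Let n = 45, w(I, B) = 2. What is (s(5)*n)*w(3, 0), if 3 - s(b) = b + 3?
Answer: -450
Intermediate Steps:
s(b) = -b (s(b) = 3 - (b + 3) = 3 - (3 + b) = 3 + (-3 - b) = -b)
(s(5)*n)*w(3, 0) = (-1*5*45)*2 = -5*45*2 = -225*2 = -450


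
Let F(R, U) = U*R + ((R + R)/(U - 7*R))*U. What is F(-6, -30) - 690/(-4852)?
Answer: 509805/2426 ≈ 210.14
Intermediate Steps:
F(R, U) = R*U + 2*R*U/(U - 7*R) (F(R, U) = R*U + ((2*R)/(U - 7*R))*U = R*U + (2*R/(U - 7*R))*U = R*U + 2*R*U/(U - 7*R))
F(-6, -30) - 690/(-4852) = -6*(-30)*(-2 - 1*(-30) + 7*(-6))/(-1*(-30) + 7*(-6)) - 690/(-4852) = -6*(-30)*(-2 + 30 - 42)/(30 - 42) - 690*(-1/4852) = -6*(-30)*(-14)/(-12) + 345/2426 = -6*(-30)*(-1/12)*(-14) + 345/2426 = 210 + 345/2426 = 509805/2426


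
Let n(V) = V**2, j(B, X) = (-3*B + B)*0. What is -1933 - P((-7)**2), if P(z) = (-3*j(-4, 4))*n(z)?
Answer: -1933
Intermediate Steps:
j(B, X) = 0 (j(B, X) = -2*B*0 = 0)
P(z) = 0 (P(z) = (-3*0)*z**2 = 0*z**2 = 0)
-1933 - P((-7)**2) = -1933 - 1*0 = -1933 + 0 = -1933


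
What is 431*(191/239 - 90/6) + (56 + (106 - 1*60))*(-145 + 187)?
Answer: -438938/239 ≈ -1836.6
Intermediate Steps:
431*(191/239 - 90/6) + (56 + (106 - 1*60))*(-145 + 187) = 431*(191*(1/239) - 90*1/6) + (56 + (106 - 60))*42 = 431*(191/239 - 15) + (56 + 46)*42 = 431*(-3394/239) + 102*42 = -1462814/239 + 4284 = -438938/239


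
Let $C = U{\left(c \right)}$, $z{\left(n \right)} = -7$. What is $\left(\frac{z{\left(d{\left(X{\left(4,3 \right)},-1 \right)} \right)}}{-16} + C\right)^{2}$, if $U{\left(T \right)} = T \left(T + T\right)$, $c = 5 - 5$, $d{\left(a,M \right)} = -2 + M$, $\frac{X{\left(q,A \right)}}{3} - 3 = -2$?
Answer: $\frac{49}{256} \approx 0.19141$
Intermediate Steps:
$X{\left(q,A \right)} = 3$ ($X{\left(q,A \right)} = 9 + 3 \left(-2\right) = 9 - 6 = 3$)
$c = 0$
$U{\left(T \right)} = 2 T^{2}$ ($U{\left(T \right)} = T 2 T = 2 T^{2}$)
$C = 0$ ($C = 2 \cdot 0^{2} = 2 \cdot 0 = 0$)
$\left(\frac{z{\left(d{\left(X{\left(4,3 \right)},-1 \right)} \right)}}{-16} + C\right)^{2} = \left(- \frac{7}{-16} + 0\right)^{2} = \left(\left(-7\right) \left(- \frac{1}{16}\right) + 0\right)^{2} = \left(\frac{7}{16} + 0\right)^{2} = \left(\frac{7}{16}\right)^{2} = \frac{49}{256}$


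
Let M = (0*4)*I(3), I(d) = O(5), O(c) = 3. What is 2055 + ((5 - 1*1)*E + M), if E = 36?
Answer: 2199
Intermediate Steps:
I(d) = 3
M = 0 (M = (0*4)*3 = 0*3 = 0)
2055 + ((5 - 1*1)*E + M) = 2055 + ((5 - 1*1)*36 + 0) = 2055 + ((5 - 1)*36 + 0) = 2055 + (4*36 + 0) = 2055 + (144 + 0) = 2055 + 144 = 2199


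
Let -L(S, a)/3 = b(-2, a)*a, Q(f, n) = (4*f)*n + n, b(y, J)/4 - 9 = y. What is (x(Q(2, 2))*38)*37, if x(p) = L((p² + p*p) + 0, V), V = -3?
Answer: 354312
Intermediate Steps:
b(y, J) = 36 + 4*y
Q(f, n) = n + 4*f*n (Q(f, n) = 4*f*n + n = n + 4*f*n)
L(S, a) = -84*a (L(S, a) = -3*(36 + 4*(-2))*a = -3*(36 - 8)*a = -84*a)
x(p) = 252 (x(p) = -84*(-3) = 252)
(x(Q(2, 2))*38)*37 = (252*38)*37 = 9576*37 = 354312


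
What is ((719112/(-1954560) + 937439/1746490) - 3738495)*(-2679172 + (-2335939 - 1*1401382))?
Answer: 341191637060346783977703/14223414560 ≈ 2.3988e+13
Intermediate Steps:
((719112/(-1954560) + 937439/1746490) - 3738495)*(-2679172 + (-2335939 - 1*1401382)) = ((719112*(-1/1954560) + 937439*(1/1746490)) - 3738495)*(-2679172 + (-2335939 - 1401382)) = ((-29963/81440 + 937439/1746490) - 3738495)*(-2679172 - 3737321) = (2401495229/14223414560 - 3738495)*(-6416493) = -53174161813991971/14223414560*(-6416493) = 341191637060346783977703/14223414560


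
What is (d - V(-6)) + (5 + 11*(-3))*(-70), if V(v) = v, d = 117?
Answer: 2083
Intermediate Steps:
(d - V(-6)) + (5 + 11*(-3))*(-70) = (117 - 1*(-6)) + (5 + 11*(-3))*(-70) = (117 + 6) + (5 - 33)*(-70) = 123 - 28*(-70) = 123 + 1960 = 2083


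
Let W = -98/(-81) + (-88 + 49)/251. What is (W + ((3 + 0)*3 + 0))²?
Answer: 41786718724/413349561 ≈ 101.09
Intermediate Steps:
W = 21439/20331 (W = -98*(-1/81) - 39*1/251 = 98/81 - 39/251 = 21439/20331 ≈ 1.0545)
(W + ((3 + 0)*3 + 0))² = (21439/20331 + ((3 + 0)*3 + 0))² = (21439/20331 + (3*3 + 0))² = (21439/20331 + (9 + 0))² = (21439/20331 + 9)² = (204418/20331)² = 41786718724/413349561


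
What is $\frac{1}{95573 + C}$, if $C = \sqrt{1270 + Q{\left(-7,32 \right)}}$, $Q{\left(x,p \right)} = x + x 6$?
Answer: $\frac{95573}{9134197108} - \frac{\sqrt{1221}}{9134197108} \approx 1.0459 \cdot 10^{-5}$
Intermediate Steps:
$Q{\left(x,p \right)} = 7 x$ ($Q{\left(x,p \right)} = x + 6 x = 7 x$)
$C = \sqrt{1221}$ ($C = \sqrt{1270 + 7 \left(-7\right)} = \sqrt{1270 - 49} = \sqrt{1221} \approx 34.943$)
$\frac{1}{95573 + C} = \frac{1}{95573 + \sqrt{1221}}$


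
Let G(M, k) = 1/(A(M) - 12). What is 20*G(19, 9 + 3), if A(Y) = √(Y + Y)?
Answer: -120/53 - 10*√38/53 ≈ -3.4272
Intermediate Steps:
A(Y) = √2*√Y (A(Y) = √(2*Y) = √2*√Y)
G(M, k) = 1/(-12 + √2*√M) (G(M, k) = 1/(√2*√M - 12) = 1/(-12 + √2*√M))
20*G(19, 9 + 3) = 20/(-12 + √2*√19) = 20/(-12 + √38)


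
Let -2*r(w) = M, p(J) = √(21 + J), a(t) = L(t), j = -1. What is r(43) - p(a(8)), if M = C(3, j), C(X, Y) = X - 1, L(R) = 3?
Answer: -1 - 2*√6 ≈ -5.8990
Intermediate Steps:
a(t) = 3
C(X, Y) = -1 + X
M = 2 (M = -1 + 3 = 2)
r(w) = -1 (r(w) = -½*2 = -1)
r(43) - p(a(8)) = -1 - √(21 + 3) = -1 - √24 = -1 - 2*√6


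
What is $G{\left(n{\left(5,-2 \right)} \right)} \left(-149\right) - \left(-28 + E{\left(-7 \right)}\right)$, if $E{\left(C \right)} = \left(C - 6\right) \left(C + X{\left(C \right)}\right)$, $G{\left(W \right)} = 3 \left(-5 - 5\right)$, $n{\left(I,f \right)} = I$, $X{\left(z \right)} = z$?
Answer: $4316$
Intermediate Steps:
$G{\left(W \right)} = -30$ ($G{\left(W \right)} = 3 \left(-10\right) = -30$)
$E{\left(C \right)} = 2 C \left(-6 + C\right)$ ($E{\left(C \right)} = \left(C - 6\right) \left(C + C\right) = \left(-6 + C\right) 2 C = 2 C \left(-6 + C\right)$)
$G{\left(n{\left(5,-2 \right)} \right)} \left(-149\right) - \left(-28 + E{\left(-7 \right)}\right) = \left(-30\right) \left(-149\right) + \left(28 - 2 \left(-7\right) \left(-6 - 7\right)\right) = 4470 + \left(28 - 2 \left(-7\right) \left(-13\right)\right) = 4470 + \left(28 - 182\right) = 4470 - 154 = 4316$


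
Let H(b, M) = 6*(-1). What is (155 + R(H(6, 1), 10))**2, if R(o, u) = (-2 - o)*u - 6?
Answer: 35721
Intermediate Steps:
H(b, M) = -6
R(o, u) = -6 + u*(-2 - o) (R(o, u) = u*(-2 - o) - 6 = -6 + u*(-2 - o))
(155 + R(H(6, 1), 10))**2 = (155 + (-6 - 2*10 - 1*(-6)*10))**2 = (155 + (-6 - 20 + 60))**2 = (155 + 34)**2 = 189**2 = 35721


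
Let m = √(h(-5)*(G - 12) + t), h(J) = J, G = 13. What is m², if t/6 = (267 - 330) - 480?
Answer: -3263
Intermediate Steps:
t = -3258 (t = 6*((267 - 330) - 480) = 6*(-63 - 480) = 6*(-543) = -3258)
m = I*√3263 (m = √(-5*(13 - 12) - 3258) = √(-5*1 - 3258) = √(-5 - 3258) = √(-3263) = I*√3263 ≈ 57.123*I)
m² = (I*√3263)² = -3263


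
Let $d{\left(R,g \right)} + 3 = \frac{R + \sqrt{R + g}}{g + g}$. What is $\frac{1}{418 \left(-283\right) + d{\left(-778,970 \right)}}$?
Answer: $- \frac{37102008210}{4389071144271131} - \frac{3880 \sqrt{3}}{13167213432813393} \approx -8.4533 \cdot 10^{-6}$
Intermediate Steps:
$d{\left(R,g \right)} = -3 + \frac{R + \sqrt{R + g}}{2 g}$ ($d{\left(R,g \right)} = -3 + \frac{R + \sqrt{R + g}}{g + g} = -3 + \frac{R + \sqrt{R + g}}{2 g}$)
$\frac{1}{418 \left(-283\right) + d{\left(-778,970 \right)}} = \frac{1}{418 \left(-283\right) + \frac{-778 + \sqrt{-778 + 970} - 5820}{2 \cdot 970}} = \frac{1}{-118294 + \frac{1}{2} \cdot \frac{1}{970} \left(-778 + \sqrt{192} - 5820\right)} = \frac{1}{-118294 + \frac{1}{2} \cdot \frac{1}{970} \left(-778 + 8 \sqrt{3} - 5820\right)} = \frac{1}{-118294 + \frac{1}{2} \cdot \frac{1}{970} \left(-6598 + 8 \sqrt{3}\right)} = \frac{1}{-118294 - \left(\frac{3299}{970} - \frac{2 \sqrt{3}}{485}\right)} = \frac{1}{- \frac{114748479}{970} + \frac{2 \sqrt{3}}{485}}$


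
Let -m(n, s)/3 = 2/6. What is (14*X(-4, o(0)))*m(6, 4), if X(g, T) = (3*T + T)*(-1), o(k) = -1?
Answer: -56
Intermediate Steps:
X(g, T) = -4*T (X(g, T) = (4*T)*(-1) = -4*T)
m(n, s) = -1 (m(n, s) = -6/6 = -3*⅓ = -1)
(14*X(-4, o(0)))*m(6, 4) = (14*(-4*(-1)))*(-1) = (14*4)*(-1) = 56*(-1) = -56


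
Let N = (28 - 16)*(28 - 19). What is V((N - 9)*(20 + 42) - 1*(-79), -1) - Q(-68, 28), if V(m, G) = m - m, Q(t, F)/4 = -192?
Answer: 768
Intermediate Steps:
N = 108 (N = 12*9 = 108)
Q(t, F) = -768 (Q(t, F) = 4*(-192) = -768)
V(m, G) = 0
V((N - 9)*(20 + 42) - 1*(-79), -1) - Q(-68, 28) = 0 - 1*(-768) = 0 + 768 = 768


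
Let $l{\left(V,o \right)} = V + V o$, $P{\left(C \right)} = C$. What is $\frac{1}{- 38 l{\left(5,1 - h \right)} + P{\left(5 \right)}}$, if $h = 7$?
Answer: $\frac{1}{955} \approx 0.0010471$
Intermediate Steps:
$\frac{1}{- 38 l{\left(5,1 - h \right)} + P{\left(5 \right)}} = \frac{1}{- 38 \cdot 5 \left(1 + \left(1 - 7\right)\right) + 5} = \frac{1}{- 38 \cdot 5 \left(1 - 6\right) + 5} = \frac{1}{- 38 \cdot 5 \left(-5\right) + 5} = \frac{1}{\left(-38\right) \left(-25\right) + 5} = \frac{1}{950 + 5} = \frac{1}{955}$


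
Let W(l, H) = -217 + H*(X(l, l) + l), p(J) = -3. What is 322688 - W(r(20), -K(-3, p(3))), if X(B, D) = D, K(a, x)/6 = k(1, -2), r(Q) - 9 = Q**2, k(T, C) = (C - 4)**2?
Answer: 499593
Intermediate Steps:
k(T, C) = (-4 + C)**2
r(Q) = 9 + Q**2
K(a, x) = 216 (K(a, x) = 6*(-4 - 2)**2 = 6*(-6)**2 = 6*36 = 216)
W(l, H) = -217 + 2*H*l (W(l, H) = -217 + H*(l + l) = -217 + H*(2*l) = -217 + 2*H*l)
322688 - W(r(20), -K(-3, p(3))) = 322688 - (-217 + 2*(-1*216)*(9 + 20**2)) = 322688 - (-217 + 2*(-216)*(9 + 400)) = 322688 - (-217 + 2*(-216)*409) = 322688 - (-217 - 176688) = 322688 - 1*(-176905) = 322688 + 176905 = 499593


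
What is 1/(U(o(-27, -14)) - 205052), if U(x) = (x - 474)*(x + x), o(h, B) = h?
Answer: -1/177998 ≈ -5.6180e-6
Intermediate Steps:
U(x) = 2*x*(-474 + x) (U(x) = (-474 + x)*(2*x) = 2*x*(-474 + x))
1/(U(o(-27, -14)) - 205052) = 1/(2*(-27)*(-474 - 27) - 205052) = 1/(2*(-27)*(-501) - 205052) = 1/(27054 - 205052) = 1/(-177998) = -1/177998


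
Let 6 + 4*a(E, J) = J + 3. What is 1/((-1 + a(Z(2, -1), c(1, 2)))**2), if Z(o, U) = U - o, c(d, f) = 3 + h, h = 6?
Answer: 4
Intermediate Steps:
c(d, f) = 9 (c(d, f) = 3 + 6 = 9)
a(E, J) = -3/4 + J/4 (a(E, J) = -3/2 + (J + 3)/4 = -3/2 + (3 + J)/4 = -3/2 + (3/4 + J/4) = -3/4 + J/4)
1/((-1 + a(Z(2, -1), c(1, 2)))**2) = 1/((-1 + (-3/4 + (1/4)*9))**2) = 1/((-1 + (-3/4 + 9/4))**2) = 1/((-1 + 3/2)**2) = 1/((1/2)**2) = 1/(1/4) = 4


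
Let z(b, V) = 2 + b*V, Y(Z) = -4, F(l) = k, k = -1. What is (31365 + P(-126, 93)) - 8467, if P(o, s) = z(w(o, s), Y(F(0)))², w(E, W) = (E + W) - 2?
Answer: 43062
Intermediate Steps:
F(l) = -1
w(E, W) = -2 + E + W
z(b, V) = 2 + V*b
P(o, s) = (10 - 4*o - 4*s)² (P(o, s) = (2 - 4*(-2 + o + s))² = (2 + (8 - 4*o - 4*s))² = (10 - 4*o - 4*s)²)
(31365 + P(-126, 93)) - 8467 = (31365 + 4*(-5 + 2*(-126) + 2*93)²) - 8467 = (31365 + 4*(-5 - 252 + 186)²) - 8467 = (31365 + 4*(-71)²) - 8467 = (31365 + 4*5041) - 8467 = (31365 + 20164) - 8467 = 51529 - 8467 = 43062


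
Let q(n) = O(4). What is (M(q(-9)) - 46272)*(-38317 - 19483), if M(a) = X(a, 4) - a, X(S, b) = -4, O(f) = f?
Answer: 2674984000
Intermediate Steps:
q(n) = 4
M(a) = -4 - a
(M(q(-9)) - 46272)*(-38317 - 19483) = ((-4 - 1*4) - 46272)*(-38317 - 19483) = ((-4 - 4) - 46272)*(-57800) = (-8 - 46272)*(-57800) = -46280*(-57800) = 2674984000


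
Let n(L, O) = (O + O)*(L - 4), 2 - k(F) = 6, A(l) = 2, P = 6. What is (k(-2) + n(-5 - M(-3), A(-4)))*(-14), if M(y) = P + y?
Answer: 728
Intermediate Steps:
M(y) = 6 + y
k(F) = -4 (k(F) = 2 - 1*6 = 2 - 6 = -4)
n(L, O) = 2*O*(-4 + L) (n(L, O) = (2*O)*(-4 + L) = 2*O*(-4 + L))
(k(-2) + n(-5 - M(-3), A(-4)))*(-14) = (-4 + 2*2*(-4 + (-5 - (6 - 3))))*(-14) = (-4 + 2*2*(-4 + (-5 - 1*3)))*(-14) = (-4 + 2*2*(-4 + (-5 - 3)))*(-14) = (-4 + 2*2*(-4 - 8))*(-14) = (-4 + 2*2*(-12))*(-14) = (-4 - 48)*(-14) = -52*(-14) = 728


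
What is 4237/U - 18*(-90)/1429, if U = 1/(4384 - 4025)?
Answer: 2173629227/1429 ≈ 1.5211e+6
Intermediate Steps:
U = 1/359 ≈ 0.0027855
4237/U - 18*(-90)/1429 = 4237/(1/359) - 18*(-90)/1429 = 4237*359 + 1620*(1/1429) = 1521083 + 1620/1429 = 2173629227/1429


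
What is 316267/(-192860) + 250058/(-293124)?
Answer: -35232908497/14132973660 ≈ -2.4930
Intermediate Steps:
316267/(-192860) + 250058/(-293124) = 316267*(-1/192860) + 250058*(-1/293124) = -316267/192860 - 125029/146562 = -35232908497/14132973660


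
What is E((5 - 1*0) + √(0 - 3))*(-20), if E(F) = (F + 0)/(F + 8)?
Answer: 20*(-√3 + 5*I)/(√3 - 13*I) ≈ -7.907 - 1.6112*I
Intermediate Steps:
E(F) = F/(8 + F)
E((5 - 1*0) + √(0 - 3))*(-20) = (((5 - 1*0) + √(0 - 3))/(8 + ((5 - 1*0) + √(0 - 3))))*(-20) = (((5 + 0) + √(-3))/(8 + ((5 + 0) + √(-3))))*(-20) = ((5 + I*√3)/(8 + (5 + I*√3)))*(-20) = ((5 + I*√3)/(13 + I*√3))*(-20) = -20*(5 + I*√3)/(13 + I*√3)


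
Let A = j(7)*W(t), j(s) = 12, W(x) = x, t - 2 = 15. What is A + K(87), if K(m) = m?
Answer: 291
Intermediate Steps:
t = 17 (t = 2 + 15 = 17)
A = 204 (A = 12*17 = 204)
A + K(87) = 204 + 87 = 291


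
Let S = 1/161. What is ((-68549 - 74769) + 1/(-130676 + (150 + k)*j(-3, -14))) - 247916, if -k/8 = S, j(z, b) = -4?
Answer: -8268888648697/21135404 ≈ -3.9123e+5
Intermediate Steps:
S = 1/161 ≈ 0.0062112
k = -8/161 (k = -8*1/161 = -8/161 ≈ -0.049689)
((-68549 - 74769) + 1/(-130676 + (150 + k)*j(-3, -14))) - 247916 = ((-68549 - 74769) + 1/(-130676 + (150 - 8/161)*(-4))) - 247916 = (-143318 + 1/(-130676 + (24142/161)*(-4))) - 247916 = (-143318 + 1/(-130676 - 96568/161)) - 247916 = (-143318 + 1/(-21135404/161)) - 247916 = (-143318 - 161/21135404) - 247916 = -3029083830633/21135404 - 247916 = -8268888648697/21135404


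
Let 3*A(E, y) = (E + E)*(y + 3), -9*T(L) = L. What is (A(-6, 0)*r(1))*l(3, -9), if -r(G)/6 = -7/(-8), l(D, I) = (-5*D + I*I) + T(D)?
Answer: 4137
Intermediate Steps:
T(L) = -L/9
A(E, y) = 2*E*(3 + y)/3 (A(E, y) = ((E + E)*(y + 3))/3 = ((2*E)*(3 + y))/3 = (2*E*(3 + y))/3 = 2*E*(3 + y)/3)
l(D, I) = I² - 46*D/9 (l(D, I) = (-5*D + I*I) - D/9 = (-5*D + I²) - D/9 = (I² - 5*D) - D/9 = I² - 46*D/9)
r(G) = -21/4 (r(G) = -(-42)/(-8) = -(-42)*(-1)/8 = -6*7/8 = -21/4)
(A(-6, 0)*r(1))*l(3, -9) = (((⅔)*(-6)*(3 + 0))*(-21/4))*((-9)² - 46/9*3) = (((⅔)*(-6)*3)*(-21/4))*(81 - 46/3) = -12*(-21/4)*(197/3) = 63*(197/3) = 4137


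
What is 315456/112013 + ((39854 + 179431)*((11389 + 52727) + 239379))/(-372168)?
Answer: -276094840462421/1543987192 ≈ -1.7882e+5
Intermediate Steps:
315456/112013 + ((39854 + 179431)*((11389 + 52727) + 239379))/(-372168) = 315456*(1/112013) + (219285*(64116 + 239379))*(-1/372168) = 315456/112013 + (219285*303495)*(-1/372168) = 315456/112013 + 66551901075*(-1/372168) = 315456/112013 - 2464885225/13784 = -276094840462421/1543987192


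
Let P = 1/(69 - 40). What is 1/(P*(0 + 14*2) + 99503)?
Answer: 29/2885615 ≈ 1.0050e-5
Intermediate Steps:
P = 1/29 ≈ 0.034483
1/(P*(0 + 14*2) + 99503) = 1/((0 + 14*2)/29 + 99503) = 1/((0 + 28)/29 + 99503) = 1/((1/29)*28 + 99503) = 1/(28/29 + 99503) = 1/(2885615/29) = 29/2885615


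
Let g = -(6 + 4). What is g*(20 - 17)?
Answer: -30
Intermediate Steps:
g = -10 (g = -1*10 = -10)
g*(20 - 17) = -10*(20 - 17) = -10*3 = -30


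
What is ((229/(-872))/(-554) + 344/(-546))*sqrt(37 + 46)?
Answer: -83028619*sqrt(83)/131883024 ≈ -5.7356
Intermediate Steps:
((229/(-872))/(-554) + 344/(-546))*sqrt(37 + 46) = ((229*(-1/872))*(-1/554) + 344*(-1/546))*sqrt(83) = (-229/872*(-1/554) - 172/273)*sqrt(83) = (229/483088 - 172/273)*sqrt(83) = -83028619*sqrt(83)/131883024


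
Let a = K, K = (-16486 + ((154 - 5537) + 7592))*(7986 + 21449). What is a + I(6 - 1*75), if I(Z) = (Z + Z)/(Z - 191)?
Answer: -54631654281/130 ≈ -4.2024e+8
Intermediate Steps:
I(Z) = 2*Z/(-191 + Z) (I(Z) = (2*Z)/(-191 + Z) = 2*Z/(-191 + Z))
K = -420243495 (K = (-16486 + (-5383 + 7592))*29435 = (-16486 + 2209)*29435 = -14277*29435 = -420243495)
a = -420243495
a + I(6 - 1*75) = -420243495 + 2*(6 - 1*75)/(-191 + (6 - 1*75)) = -420243495 + 2*(6 - 75)/(-191 + (6 - 75)) = -420243495 + 2*(-69)/(-191 - 69) = -420243495 + 2*(-69)/(-260) = -420243495 + 2*(-69)*(-1/260) = -420243495 + 69/130 = -54631654281/130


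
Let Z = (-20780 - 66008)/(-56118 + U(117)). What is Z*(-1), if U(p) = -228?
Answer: -43394/28173 ≈ -1.5403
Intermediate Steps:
Z = 43394/28173 (Z = (-20780 - 66008)/(-56118 - 228) = -86788/(-56346) = -86788*(-1/56346) = 43394/28173 ≈ 1.5403)
Z*(-1) = (43394/28173)*(-1) = -43394/28173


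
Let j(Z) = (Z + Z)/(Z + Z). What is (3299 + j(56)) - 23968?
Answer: -20668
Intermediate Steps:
j(Z) = 1 (j(Z) = (2*Z)/((2*Z)) = (2*Z)*(1/(2*Z)) = 1)
(3299 + j(56)) - 23968 = (3299 + 1) - 23968 = 3300 - 23968 = -20668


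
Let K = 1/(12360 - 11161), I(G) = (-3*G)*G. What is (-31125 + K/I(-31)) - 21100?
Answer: -180527045326/3456717 ≈ -52225.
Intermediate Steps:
I(G) = -3*G²
K = 1/1199 ≈ 0.00083403
(-31125 + K/I(-31)) - 21100 = (-31125 + 1/(1199*((-3*(-31)²)))) - 21100 = (-31125 + 1/(1199*((-3*961)))) - 21100 = (-31125 + (1/1199)/(-2883)) - 21100 = (-31125 + (1/1199)*(-1/2883)) - 21100 = (-31125 - 1/3456717) - 21100 = -107590316626/3456717 - 21100 = -180527045326/3456717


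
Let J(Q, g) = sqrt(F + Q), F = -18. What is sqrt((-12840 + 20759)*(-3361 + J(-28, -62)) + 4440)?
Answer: sqrt(-26611319 + 7919*I*sqrt(46)) ≈ 5.21 + 5158.6*I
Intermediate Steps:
J(Q, g) = sqrt(-18 + Q)
sqrt((-12840 + 20759)*(-3361 + J(-28, -62)) + 4440) = sqrt((-12840 + 20759)*(-3361 + sqrt(-18 - 28)) + 4440) = sqrt(7919*(-3361 + sqrt(-46)) + 4440) = sqrt(7919*(-3361 + I*sqrt(46)) + 4440) = sqrt((-26615759 + 7919*I*sqrt(46)) + 4440) = sqrt(-26611319 + 7919*I*sqrt(46))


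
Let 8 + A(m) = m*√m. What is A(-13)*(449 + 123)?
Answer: -4576 - 7436*I*√13 ≈ -4576.0 - 26811.0*I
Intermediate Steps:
A(m) = -8 + m^(3/2) (A(m) = -8 + m*√m = -8 + m^(3/2))
A(-13)*(449 + 123) = (-8 + (-13)^(3/2))*(449 + 123) = (-8 - 13*I*√13)*572 = -4576 - 7436*I*√13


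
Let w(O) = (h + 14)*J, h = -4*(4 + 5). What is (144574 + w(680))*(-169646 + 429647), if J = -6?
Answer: 37623704706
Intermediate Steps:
h = -36 (h = -4*9 = -36)
w(O) = 132 (w(O) = (-36 + 14)*(-6) = -22*(-6) = 132)
(144574 + w(680))*(-169646 + 429647) = (144574 + 132)*(-169646 + 429647) = 144706*260001 = 37623704706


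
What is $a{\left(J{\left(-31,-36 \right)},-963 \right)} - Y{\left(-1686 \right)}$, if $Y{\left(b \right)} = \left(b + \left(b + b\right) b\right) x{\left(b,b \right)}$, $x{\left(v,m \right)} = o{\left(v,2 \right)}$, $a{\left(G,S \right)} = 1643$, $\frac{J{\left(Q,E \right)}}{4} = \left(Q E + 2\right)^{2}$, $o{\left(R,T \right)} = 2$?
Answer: $-11365369$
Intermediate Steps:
$J{\left(Q,E \right)} = 4 \left(2 + E Q\right)^{2}$ ($J{\left(Q,E \right)} = 4 \left(Q E + 2\right)^{2} = 4 \left(E Q + 2\right)^{2} = 4 \left(2 + E Q\right)^{2}$)
$x{\left(v,m \right)} = 2$
$Y{\left(b \right)} = 2 b + 4 b^{2}$ ($Y{\left(b \right)} = \left(b + \left(b + b\right) b\right) 2 = \left(b + 2 b b\right) 2 = \left(b + 2 b^{2}\right) 2 = 2 b + 4 b^{2}$)
$a{\left(J{\left(-31,-36 \right)},-963 \right)} - Y{\left(-1686 \right)} = 1643 - 2 \left(-1686\right) \left(1 + 2 \left(-1686\right)\right) = 1643 - 2 \left(-1686\right) \left(1 - 3372\right) = 1643 - 2 \left(-1686\right) \left(-3371\right) = 1643 - 11367012 = -11365369$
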